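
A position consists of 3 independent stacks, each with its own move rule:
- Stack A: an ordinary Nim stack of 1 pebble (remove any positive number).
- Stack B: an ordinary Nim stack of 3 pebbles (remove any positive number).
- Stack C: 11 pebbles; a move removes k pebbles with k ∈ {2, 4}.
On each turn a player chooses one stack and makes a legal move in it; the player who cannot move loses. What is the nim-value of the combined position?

Stack A is a plain Nim stack of size 1, so its Grundy value is 1.
Stack B is a plain Nim stack of size 3, so its Grundy value is 3.
For stack C, compute g(0), g(1), … with moves {2, 4}:
g(0) = mex{} = 0
g(1) = mex{} = 0
g(2) = mex{0} = 1
g(3) = mex{0} = 1
g(4) = mex{0,1} = 2
g(5) = mex{0,1} = 2
g(6) = mex{1,2} = 0
g(7) = mex{1,2} = 0
g(8) = mex{0,2} = 1
g(9) = mex{0,2} = 1
g(10) = mex{0,1} = 2
g(11) = mex{0,1} = 2
So g(11) = 2.
By the Sprague-Grundy theorem, the Grundy value of a sum of independent games is the XOR of the component values.
Combined value = 1 XOR 3 XOR 2 = 0.

0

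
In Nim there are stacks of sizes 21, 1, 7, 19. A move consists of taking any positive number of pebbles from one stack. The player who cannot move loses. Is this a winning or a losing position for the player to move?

Losing position

In binary:
  10101  (21)
  00001  (1)
  00111  (7)
  10011  (19)
  -----
  00000  (0)
The nim-sum is 0, so this is a P-position: the player to move is in a losing position under optimal play.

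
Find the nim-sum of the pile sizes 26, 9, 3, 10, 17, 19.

24

Write each in binary and XOR column by column:
  11010  (26)
  01001  (9)
  00011  (3)
  01010  (10)
  10001  (17)
  10011  (19)
  -----
  11000  (24)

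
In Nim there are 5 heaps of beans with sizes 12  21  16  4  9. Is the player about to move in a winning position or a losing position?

Nim-sum: 12 ⊕ 21 ⊕ 16 ⊕ 4 ⊕ 9 = 4.
The nim-sum is 4 ≠ 0, so this is an N-position: the player to move can win.

Winning position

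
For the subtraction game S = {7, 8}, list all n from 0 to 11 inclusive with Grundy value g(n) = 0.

Compute g(0), g(1), … for moves {7, 8}:
k:     0  1  2  3  4  5  6  7  8  9 10 11
g(k):  0  0  0  0  0  0  0  1  1  1  1  1
The P-positions (g = 0) in 0..11 are 0, 1, 2, 3, 4, 5, 6.

0, 1, 2, 3, 4, 5, 6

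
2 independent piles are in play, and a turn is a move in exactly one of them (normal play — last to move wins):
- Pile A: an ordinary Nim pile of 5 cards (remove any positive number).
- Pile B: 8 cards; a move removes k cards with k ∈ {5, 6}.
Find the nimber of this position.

4

Pile A is a plain Nim pile of size 5, so its Grundy value is 5.
Build the Grundy sequence for pile B with g(k) = mex{g(k−s) : s ∈ {5, 6}, s ≤ k}:
g(0) = mex{} = 0
g(1) = mex{} = 0
g(2) = mex{} = 0
g(3) = mex{} = 0
g(4) = mex{} = 0
g(5) = mex{0} = 1
g(6) = mex{0} = 1
g(7) = mex{0} = 1
g(8) = mex{0} = 1
So g(8) = 1.
The value of a disjunctive sum is the nim-sum of the parts.
Combined value = 5 ⊕ 1 = 4.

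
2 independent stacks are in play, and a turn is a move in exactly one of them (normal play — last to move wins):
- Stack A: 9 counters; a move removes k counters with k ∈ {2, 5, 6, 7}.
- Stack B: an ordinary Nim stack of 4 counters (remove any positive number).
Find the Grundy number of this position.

Grundy values for stack A (subtraction set {2, 5, 6, 7}):
k:     0  1  2  3  4  5  6  7  8  9
g(k):  0  0  1  1  0  2  1  3  2  2
So g(9) = 2.
Stack B is a plain Nim stack of size 4, so its Grundy value is 4.
The value of a disjunctive sum is the nim-sum of the parts.
Combined value = 2 XOR 4 = 6.

6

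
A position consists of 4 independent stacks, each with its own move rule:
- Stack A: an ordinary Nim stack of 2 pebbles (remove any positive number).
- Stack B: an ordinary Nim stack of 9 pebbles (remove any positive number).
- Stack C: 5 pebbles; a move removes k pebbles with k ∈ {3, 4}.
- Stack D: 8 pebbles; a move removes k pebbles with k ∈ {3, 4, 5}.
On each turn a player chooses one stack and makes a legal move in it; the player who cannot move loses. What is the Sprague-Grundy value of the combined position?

Stack A is a plain Nim stack of size 2, so its Grundy value is 2.
Stack B is a plain Nim stack of size 9, so its Grundy value is 9.
For stack C, compute g(0), g(1), … with moves {3, 4}:
g(0) = mex{} = 0
g(1) = mex{} = 0
g(2) = mex{} = 0
g(3) = mex{0} = 1
g(4) = mex{0} = 1
g(5) = mex{0} = 1
So g(5) = 1.
Build the Grundy sequence for stack D with g(k) = mex{g(k−s) : s ∈ {3, 4, 5}, s ≤ k}:
g(0) = mex{} = 0
g(1) = mex{} = 0
g(2) = mex{} = 0
g(3) = mex{0} = 1
g(4) = mex{0} = 1
g(5) = mex{0} = 1
g(6) = mex{0,1} = 2
g(7) = mex{0,1} = 2
g(8) = mex{1} = 0
So g(8) = 0.
The value of a disjunctive sum is the nim-sum of the parts.
Combined value = 2 ⊕ 9 ⊕ 1 ⊕ 0 = 10.

10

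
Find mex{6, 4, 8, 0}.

1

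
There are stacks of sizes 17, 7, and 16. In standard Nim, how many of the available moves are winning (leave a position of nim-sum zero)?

1

Nim-sum: 17 XOR 7 XOR 16 = 6.
The overall nim-sum is X = 6. A stack of size p has a winning move iff p XOR X < p (reduce it to p XOR X).
  17: 17 XOR 6 = 23 ≥ 17 — no move.
  7: 7 XOR 6 = 1 < 7 — winning move (to 1).
  16: 16 XOR 6 = 22 ≥ 16 — no move.
That gives 1 winning move.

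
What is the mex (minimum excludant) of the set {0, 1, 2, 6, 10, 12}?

3

The values 0, 1, 2 are all present; 3 is the first non-negative integer missing from the set.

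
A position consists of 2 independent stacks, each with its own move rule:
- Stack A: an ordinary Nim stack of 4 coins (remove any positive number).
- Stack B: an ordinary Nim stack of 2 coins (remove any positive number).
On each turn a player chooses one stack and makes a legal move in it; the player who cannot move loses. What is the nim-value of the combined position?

6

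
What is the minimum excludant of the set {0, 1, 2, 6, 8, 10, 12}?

3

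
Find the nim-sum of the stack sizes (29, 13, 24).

Bitwise XOR of the heap sizes:
  11101  (29)
  01101  (13)
  11000  (24)
  -----
  01000  (8)

8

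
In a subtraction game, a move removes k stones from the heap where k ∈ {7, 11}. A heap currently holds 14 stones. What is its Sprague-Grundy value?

2

Build the Grundy sequence with g(k) = mex{g(k−s) : s ∈ {7, 11}, s ≤ k}:
k:     0  1  2  3  4  5  6  7  8  9 10 11 12 13 14
g(k):  0  0  0  0  0  0  0  1  1  1  1  1  1  1  2
So g(14) = 2.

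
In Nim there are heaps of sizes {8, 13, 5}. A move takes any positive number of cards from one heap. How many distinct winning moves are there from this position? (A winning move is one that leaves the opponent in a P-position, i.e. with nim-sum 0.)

Write each in binary and XOR column by column:
  1000  (8)
  1101  (13)
  0101  (5)
  ----
  0000  (0)
The nim-sum is already 0, so every move leaves a nonzero nim-sum — there are no winning moves.

0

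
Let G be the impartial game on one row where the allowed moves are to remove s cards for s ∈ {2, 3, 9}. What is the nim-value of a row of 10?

Grundy values for subtraction set {2, 3, 9}:
k:     0  1  2  3  4  5  6  7  8  9 10
g(k):  0  0  1  1  2  0  0  1  1  2  2
So g(10) = 2.

2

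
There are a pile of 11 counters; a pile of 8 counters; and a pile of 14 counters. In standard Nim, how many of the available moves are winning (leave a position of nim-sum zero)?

3

Compute the nim-sum pairwise:
11 ⊕ 8 = 3
3 ⊕ 14 = 13
The overall nim-sum is X = 13. A pile of size p has a winning move iff p XOR X < p (reduce it to p XOR X).
  11: 11 XOR 13 = 6 < 11 — winning move (to 6).
  8: 8 XOR 13 = 5 < 8 — winning move (to 5).
  14: 14 XOR 13 = 3 < 14 — winning move (to 3).
That gives 3 winning moves.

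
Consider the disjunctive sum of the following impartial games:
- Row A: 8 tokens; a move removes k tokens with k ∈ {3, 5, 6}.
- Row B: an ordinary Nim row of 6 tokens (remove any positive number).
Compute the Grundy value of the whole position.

4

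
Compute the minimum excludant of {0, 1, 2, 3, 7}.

4

The values 0, 1, 2, 3 are all present; 4 is the first non-negative integer missing from the set.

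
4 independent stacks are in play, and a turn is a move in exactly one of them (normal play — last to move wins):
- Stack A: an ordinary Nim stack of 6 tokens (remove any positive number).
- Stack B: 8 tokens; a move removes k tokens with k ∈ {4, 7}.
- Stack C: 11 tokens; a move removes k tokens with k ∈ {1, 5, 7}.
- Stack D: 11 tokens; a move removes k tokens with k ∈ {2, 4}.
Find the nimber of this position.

Stack A is a plain Nim stack of size 6, so its Grundy value is 6.
For stack B, compute g(0), g(1), … with moves {4, 7}:
g(0) = mex{} = 0
g(1) = mex{} = 0
g(2) = mex{} = 0
g(3) = mex{} = 0
g(4) = mex{0} = 1
g(5) = mex{0} = 1
g(6) = mex{0} = 1
g(7) = mex{0} = 1
g(8) = mex{0,1} = 2
So g(8) = 2.
Build the Grundy sequence for stack C with g(k) = mex{g(k−s) : s ∈ {1, 5, 7}, s ≤ k}:
g(0) = mex{} = 0
g(1) = mex{0} = 1
g(2) = mex{1} = 0
g(3) = mex{0} = 1
g(4) = mex{1} = 0
g(5) = mex{0} = 1
g(6) = mex{1} = 0
g(7) = mex{0} = 1
g(8) = mex{1} = 0
g(9) = mex{0} = 1
g(10) = mex{1} = 0
g(11) = mex{0} = 1
So g(11) = 1.
For stack D, compute g(0), g(1), … with moves {2, 4}:
k:     0  1  2  3  4  5  6  7  8  9 10 11
g(k):  0  0  1  1  2  2  0  0  1  1  2  2
So g(11) = 2.
By the Sprague-Grundy theorem, the Grundy value of a sum of independent games is the XOR of the component values.
Combined value = 6 XOR 2 XOR 1 XOR 2 = 7.

7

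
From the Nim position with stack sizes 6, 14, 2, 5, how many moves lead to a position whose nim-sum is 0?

1

Nim-sum: 6 XOR 14 XOR 2 XOR 5 = 15.
The overall nim-sum is X = 15. A stack of size p has a winning move iff p XOR X < p (reduce it to p XOR X).
  6: 6 XOR 15 = 9 ≥ 6 — no move.
  14: 14 XOR 15 = 1 < 14 — winning move (to 1).
  2: 2 XOR 15 = 13 ≥ 2 — no move.
  5: 5 XOR 15 = 10 ≥ 5 — no move.
That gives 1 winning move.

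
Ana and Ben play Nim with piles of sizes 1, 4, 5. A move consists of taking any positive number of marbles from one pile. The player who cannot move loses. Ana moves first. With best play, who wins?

Ben wins

Nim-sum: 1 XOR 4 XOR 5 = 0.
The nim-sum is 0, so this is a P-position: the player to move is in a losing position under optimal play; Ana is about to move from it and so loses — Ben wins.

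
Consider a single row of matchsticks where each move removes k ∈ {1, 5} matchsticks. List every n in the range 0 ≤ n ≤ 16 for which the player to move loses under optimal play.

Grundy values for subtraction set {1, 5}:
k:     0  1  2  3  4  5  6  7  8  9 10 11 12 13 14 15 16
g(k):  0  1  0  1  0  1  0  1  0  1  0  1  0  1  0  1  0
The P-positions (g = 0) in 0..16 are 0, 2, 4, 6, 8, 10, 12, 14, 16.

0, 2, 4, 6, 8, 10, 12, 14, 16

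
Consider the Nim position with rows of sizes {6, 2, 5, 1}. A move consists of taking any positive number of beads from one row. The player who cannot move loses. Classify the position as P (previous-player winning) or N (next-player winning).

Nim-sum: 6 ^ 2 ^ 5 ^ 1 = 0.
The nim-sum is 0, so this is a P-position: the player to move is in a losing position under optimal play.

P-position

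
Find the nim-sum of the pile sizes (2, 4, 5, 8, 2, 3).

In binary:
  0010  (2)
  0100  (4)
  0101  (5)
  1000  (8)
  0010  (2)
  0011  (3)
  ----
  1010  (10)

10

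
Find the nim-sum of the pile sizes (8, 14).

Compute the nim-sum pairwise:
8 ⊕ 14 = 6

6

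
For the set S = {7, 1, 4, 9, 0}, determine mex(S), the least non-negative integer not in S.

2

The values 0, 1 are all present; 2 is the first non-negative integer missing from the set.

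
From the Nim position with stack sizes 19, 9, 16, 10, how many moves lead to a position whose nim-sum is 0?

0

Bitwise XOR of the heap sizes:
  10011  (19)
  01001  (9)
  10000  (16)
  01010  (10)
  -----
  00000  (0)
The nim-sum is already 0, so every move leaves a nonzero nim-sum — there are no winning moves.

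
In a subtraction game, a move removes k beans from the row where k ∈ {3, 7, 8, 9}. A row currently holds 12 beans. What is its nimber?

0

Compute g(0), g(1), … for moves {3, 7, 8, 9}:
k:     0  1  2  3  4  5  6  7  8  9 10 11 12
g(k):  0  0  0  1  1  1  0  2  2  1  3  3  0
So g(12) = 0.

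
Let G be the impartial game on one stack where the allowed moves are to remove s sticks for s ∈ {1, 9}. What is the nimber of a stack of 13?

Compute g(0), g(1), … for moves {1, 9}:
k:     0  1  2  3  4  5  6  7  8  9 10 11 12 13
g(k):  0  1  0  1  0  1  0  1  0  1  0  1  0  1
So g(13) = 1.

1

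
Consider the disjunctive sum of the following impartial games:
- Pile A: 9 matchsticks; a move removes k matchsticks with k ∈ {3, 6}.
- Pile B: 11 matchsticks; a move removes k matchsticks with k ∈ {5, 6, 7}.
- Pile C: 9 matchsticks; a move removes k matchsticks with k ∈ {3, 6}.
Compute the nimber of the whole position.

2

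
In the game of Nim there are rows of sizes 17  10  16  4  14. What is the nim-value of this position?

1

Write each in binary and XOR column by column:
  10001  (17)
  01010  (10)
  10000  (16)
  00100  (4)
  01110  (14)
  -----
  00001  (1)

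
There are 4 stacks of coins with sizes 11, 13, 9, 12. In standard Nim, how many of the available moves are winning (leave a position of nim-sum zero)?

1

In binary:
  1011  (11)
  1101  (13)
  1001  (9)
  1100  (12)
  ----
  0011  (3)
The overall nim-sum is X = 3. A stack of size p has a winning move iff p XOR X < p (reduce it to p XOR X).
  11: 11 XOR 3 = 8 < 11 — winning move (to 8).
  13: 13 XOR 3 = 14 ≥ 13 — no move.
  9: 9 XOR 3 = 10 ≥ 9 — no move.
  12: 12 XOR 3 = 15 ≥ 12 — no move.
That gives 1 winning move.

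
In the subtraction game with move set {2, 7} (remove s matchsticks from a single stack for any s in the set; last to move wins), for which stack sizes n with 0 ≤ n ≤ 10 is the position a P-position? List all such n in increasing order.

0, 1, 4, 5, 9, 10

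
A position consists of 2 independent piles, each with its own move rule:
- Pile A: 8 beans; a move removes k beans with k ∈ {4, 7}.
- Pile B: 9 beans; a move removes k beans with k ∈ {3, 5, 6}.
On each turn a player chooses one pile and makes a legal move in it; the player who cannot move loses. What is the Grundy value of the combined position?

For pile A, compute g(0), g(1), … with moves {4, 7}:
k:     0  1  2  3  4  5  6  7  8
g(k):  0  0  0  0  1  1  1  1  2
So g(8) = 2.
Grundy values for pile B (subtraction set {3, 5, 6}):
g(0) = mex{} = 0
g(1) = mex{} = 0
g(2) = mex{} = 0
g(3) = mex{0} = 1
g(4) = mex{0} = 1
g(5) = mex{0} = 1
g(6) = mex{0,1} = 2
g(7) = mex{0,1} = 2
g(8) = mex{0,1} = 2
g(9) = mex{1,2} = 0
So g(9) = 0.
By the Sprague-Grundy theorem, the Grundy value of a sum of independent games is the XOR of the component values.
Combined value = 2 ⊕ 0 = 2.

2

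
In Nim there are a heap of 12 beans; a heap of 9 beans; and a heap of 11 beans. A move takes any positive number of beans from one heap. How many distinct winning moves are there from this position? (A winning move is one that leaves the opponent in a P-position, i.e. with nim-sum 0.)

Compute the nim-sum pairwise:
12 XOR 9 = 5
5 XOR 11 = 14
The overall nim-sum is X = 14. A heap of size p has a winning move iff p XOR X < p (reduce it to p XOR X).
  12: 12 XOR 14 = 2 < 12 — winning move (to 2).
  9: 9 XOR 14 = 7 < 9 — winning move (to 7).
  11: 11 XOR 14 = 5 < 11 — winning move (to 5).
That gives 3 winning moves.

3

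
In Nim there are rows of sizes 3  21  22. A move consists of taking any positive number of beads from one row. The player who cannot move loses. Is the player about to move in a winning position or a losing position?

Nim-sum: 3 XOR 21 XOR 22 = 0.
The nim-sum is 0, so this is a P-position: the player to move is in a losing position under optimal play.

Losing position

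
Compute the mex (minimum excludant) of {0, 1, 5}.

The values 0, 1 are all present; 2 is the first non-negative integer missing from the set.

2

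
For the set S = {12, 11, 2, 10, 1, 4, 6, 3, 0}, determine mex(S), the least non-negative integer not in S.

The values 0, 1, 2, 3, 4 are all present; 5 is the first non-negative integer missing from the set.

5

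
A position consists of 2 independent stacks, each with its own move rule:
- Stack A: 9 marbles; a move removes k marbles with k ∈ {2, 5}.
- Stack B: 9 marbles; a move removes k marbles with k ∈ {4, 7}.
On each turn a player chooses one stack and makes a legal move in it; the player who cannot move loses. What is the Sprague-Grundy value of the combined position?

Grundy values for stack A (subtraction set {2, 5}):
g(0) = mex{} = 0
g(1) = mex{} = 0
g(2) = mex{0} = 1
g(3) = mex{0} = 1
g(4) = mex{1} = 0
g(5) = mex{0,1} = 2
g(6) = mex{0} = 1
g(7) = mex{1,2} = 0
g(8) = mex{1} = 0
g(9) = mex{0} = 1
So g(9) = 1.
For stack B, compute g(0), g(1), … with moves {4, 7}:
g(0) = mex{} = 0
g(1) = mex{} = 0
g(2) = mex{} = 0
g(3) = mex{} = 0
g(4) = mex{0} = 1
g(5) = mex{0} = 1
g(6) = mex{0} = 1
g(7) = mex{0} = 1
g(8) = mex{0,1} = 2
g(9) = mex{0,1} = 2
So g(9) = 2.
The value of a disjunctive sum is the nim-sum of the parts.
Combined value = 1 XOR 2 = 3.

3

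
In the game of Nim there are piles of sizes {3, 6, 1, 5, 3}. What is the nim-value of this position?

2

Write each in binary and XOR column by column:
  011  (3)
  110  (6)
  001  (1)
  101  (5)
  011  (3)
  ---
  010  (2)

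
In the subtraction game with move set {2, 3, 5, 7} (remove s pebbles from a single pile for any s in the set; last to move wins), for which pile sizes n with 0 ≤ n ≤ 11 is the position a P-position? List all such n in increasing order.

0, 1, 9, 10

Compute g(0), g(1), … for moves {2, 3, 5, 7}:
k:     0  1  2  3  4  5  6  7  8  9 10 11
g(k):  0  0  1  1  2  2  3  3  4  0  0  1
The P-positions (g = 0) in 0..11 are 0, 1, 9, 10.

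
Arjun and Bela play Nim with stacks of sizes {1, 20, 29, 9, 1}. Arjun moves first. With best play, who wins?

Bela wins

In binary:
  00001  (1)
  10100  (20)
  11101  (29)
  01001  (9)
  00001  (1)
  -----
  00000  (0)
The nim-sum is 0, so this is a P-position: the player to move is in a losing position under optimal play; Arjun is about to move from it and so loses — Bela wins.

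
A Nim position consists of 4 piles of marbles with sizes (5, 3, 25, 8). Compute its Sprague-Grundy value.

23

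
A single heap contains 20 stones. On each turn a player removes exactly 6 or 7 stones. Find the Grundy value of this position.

Grundy values for subtraction set {6, 7}:
k:     0  1  2  3  4  5  6  7  8  9 10 11 12 13 14 15 16 17 18 19 20
g(k):  0  0  0  0  0  0  1  1  1  1  1  1  2  0  0  0  0  0  0  1  1
So g(20) = 1.

1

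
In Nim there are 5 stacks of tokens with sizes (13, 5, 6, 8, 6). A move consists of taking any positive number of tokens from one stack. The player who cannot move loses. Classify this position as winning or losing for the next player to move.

Losing position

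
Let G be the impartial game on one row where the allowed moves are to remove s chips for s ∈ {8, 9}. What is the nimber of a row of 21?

0

Compute g(0), g(1), … for moves {8, 9}:
k:     0  1  2  3  4  5  6  7  8  9 10 11 12 13 14 15 16 17 18 19 20 21
g(k):  0  0  0  0  0  0  0  0  1  1  1  1  1  1  1  1  2  0  0  0  0  0
So g(21) = 0.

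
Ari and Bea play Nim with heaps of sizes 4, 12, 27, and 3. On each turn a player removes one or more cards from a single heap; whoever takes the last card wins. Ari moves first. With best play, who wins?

Ari wins

Compute the nim-sum pairwise:
4 ^ 12 = 8
8 ^ 27 = 19
19 ^ 3 = 16
The nim-sum is 16 ≠ 0, so this is an N-position: the player to move can win; Ari has a winning move.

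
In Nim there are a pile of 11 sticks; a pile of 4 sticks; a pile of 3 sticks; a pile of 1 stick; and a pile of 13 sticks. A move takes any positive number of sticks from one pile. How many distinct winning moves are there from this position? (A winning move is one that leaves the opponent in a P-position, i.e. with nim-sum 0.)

Nim-sum: 11 XOR 4 XOR 3 XOR 1 XOR 13 = 0.
The nim-sum is already 0, so every move leaves a nonzero nim-sum — there are no winning moves.

0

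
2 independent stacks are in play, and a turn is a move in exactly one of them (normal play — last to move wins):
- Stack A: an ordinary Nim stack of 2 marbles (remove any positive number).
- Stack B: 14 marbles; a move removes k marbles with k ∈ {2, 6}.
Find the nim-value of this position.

3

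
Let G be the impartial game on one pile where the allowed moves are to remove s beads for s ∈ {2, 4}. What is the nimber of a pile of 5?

Grundy values for subtraction set {2, 4}:
k:     0  1  2  3  4  5
g(k):  0  0  1  1  2  2
So g(5) = 2.

2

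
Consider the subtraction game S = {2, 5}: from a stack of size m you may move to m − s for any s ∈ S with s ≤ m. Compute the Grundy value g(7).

0

Grundy values for subtraction set {2, 5}:
g(0) = mex{} = 0
g(1) = mex{} = 0
g(2) = mex{0} = 1
g(3) = mex{0} = 1
g(4) = mex{1} = 0
g(5) = mex{0,1} = 2
g(6) = mex{0} = 1
g(7) = mex{1,2} = 0
So g(7) = 0.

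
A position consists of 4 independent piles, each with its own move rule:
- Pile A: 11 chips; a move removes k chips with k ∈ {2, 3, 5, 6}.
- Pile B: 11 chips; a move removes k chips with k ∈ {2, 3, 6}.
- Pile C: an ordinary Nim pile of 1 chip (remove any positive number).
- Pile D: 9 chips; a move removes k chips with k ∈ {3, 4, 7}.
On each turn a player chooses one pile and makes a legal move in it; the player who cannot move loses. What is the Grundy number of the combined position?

Build the Grundy sequence for pile A with g(k) = mex{g(k−s) : s ∈ {2, 3, 5, 6}, s ≤ k}:
g(0) = mex{} = 0
g(1) = mex{} = 0
g(2) = mex{0} = 1
g(3) = mex{0} = 1
g(4) = mex{0,1} = 2
g(5) = mex{0,1} = 2
g(6) = mex{0,1,2} = 3
g(7) = mex{0,1,2} = 3
g(8) = mex{1,2,3} = 0
g(9) = mex{1,2,3} = 0
g(10) = mex{0,2,3} = 1
g(11) = mex{0,2,3} = 1
So g(11) = 1.
For pile B, compute g(0), g(1), … with moves {2, 3, 6}:
k:     0  1  2  3  4  5  6  7  8  9 10 11
g(k):  0  0  1  1  2  0  3  1  2  0  0  1
So g(11) = 1.
Pile C is a plain Nim pile of size 1, so its Grundy value is 1.
Build the Grundy sequence for pile D with g(k) = mex{g(k−s) : s ∈ {3, 4, 7}, s ≤ k}:
k:     0  1  2  3  4  5  6  7  8  9
g(k):  0  0  0  1  1  1  2  2  2  3
So g(9) = 3.
The value of a disjunctive sum is the nim-sum of the parts.
Combined value = 1 XOR 1 XOR 1 XOR 3 = 2.

2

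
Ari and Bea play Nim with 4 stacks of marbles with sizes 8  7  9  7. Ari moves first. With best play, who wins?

Bitwise XOR of the heap sizes:
  1000  (8)
  0111  (7)
  1001  (9)
  0111  (7)
  ----
  0001  (1)
The nim-sum is 1 ≠ 0, so this is an N-position: the player to move can win; Ari has a winning move.

Ari wins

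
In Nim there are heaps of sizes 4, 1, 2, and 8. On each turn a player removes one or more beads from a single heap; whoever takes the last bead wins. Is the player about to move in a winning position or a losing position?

Write each in binary and XOR column by column:
  0100  (4)
  0001  (1)
  0010  (2)
  1000  (8)
  ----
  1111  (15)
The nim-sum is 15 ≠ 0, so this is an N-position: the player to move can win.

Winning position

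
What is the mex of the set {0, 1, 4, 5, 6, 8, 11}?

The values 0, 1 are all present; 2 is the first non-negative integer missing from the set.

2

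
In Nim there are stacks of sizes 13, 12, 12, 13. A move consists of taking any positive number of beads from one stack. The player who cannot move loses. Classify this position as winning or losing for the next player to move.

In binary:
  1101  (13)
  1100  (12)
  1100  (12)
  1101  (13)
  ----
  0000  (0)
The nim-sum is 0, so this is a P-position: the player to move is in a losing position under optimal play.

Losing position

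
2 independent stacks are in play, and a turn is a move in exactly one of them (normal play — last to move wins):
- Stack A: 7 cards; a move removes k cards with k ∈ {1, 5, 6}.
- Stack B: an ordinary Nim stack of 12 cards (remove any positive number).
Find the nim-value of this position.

Grundy values for stack A (subtraction set {1, 5, 6}):
g(0) = mex{} = 0
g(1) = mex{0} = 1
g(2) = mex{1} = 0
g(3) = mex{0} = 1
g(4) = mex{1} = 0
g(5) = mex{0} = 1
g(6) = mex{0,1} = 2
g(7) = mex{0,1,2} = 3
So g(7) = 3.
Stack B is a plain Nim stack of size 12, so its Grundy value is 12.
By the Sprague-Grundy theorem, the Grundy value of a sum of independent games is the XOR of the component values.
Combined value = 3 XOR 12 = 15.

15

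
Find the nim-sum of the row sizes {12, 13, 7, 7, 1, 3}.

3

Compute the nim-sum pairwise:
12 ⊕ 13 = 1
1 ⊕ 7 = 6
6 ⊕ 7 = 1
1 ⊕ 1 = 0
0 ⊕ 3 = 3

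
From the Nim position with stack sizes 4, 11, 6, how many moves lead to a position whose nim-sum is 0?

Nim-sum: 4 ⊕ 11 ⊕ 6 = 9.
The overall nim-sum is X = 9. A stack of size p has a winning move iff p XOR X < p (reduce it to p XOR X).
  4: 4 XOR 9 = 13 ≥ 4 — no move.
  11: 11 XOR 9 = 2 < 11 — winning move (to 2).
  6: 6 XOR 9 = 15 ≥ 6 — no move.
That gives 1 winning move.

1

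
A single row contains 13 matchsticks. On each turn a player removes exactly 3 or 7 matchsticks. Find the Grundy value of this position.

Build the Grundy sequence with g(k) = mex{g(k−s) : s ∈ {3, 7}, s ≤ k}:
g(0) = mex{} = 0
g(1) = mex{} = 0
g(2) = mex{} = 0
g(3) = mex{0} = 1
g(4) = mex{0} = 1
g(5) = mex{0} = 1
g(6) = mex{1} = 0
g(7) = mex{0,1} = 2
g(8) = mex{0,1} = 2
g(9) = mex{0} = 1
g(10) = mex{1,2} = 0
g(11) = mex{1,2} = 0
g(12) = mex{1} = 0
g(13) = mex{0} = 1
So g(13) = 1.

1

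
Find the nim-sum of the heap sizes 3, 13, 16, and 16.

14

In binary:
  00011  (3)
  01101  (13)
  10000  (16)
  10000  (16)
  -----
  01110  (14)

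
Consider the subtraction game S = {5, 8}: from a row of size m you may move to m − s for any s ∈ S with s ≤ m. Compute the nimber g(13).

0

Grundy values for subtraction set {5, 8}:
g(0) = mex{} = 0
g(1) = mex{} = 0
g(2) = mex{} = 0
g(3) = mex{} = 0
g(4) = mex{} = 0
g(5) = mex{0} = 1
g(6) = mex{0} = 1
g(7) = mex{0} = 1
g(8) = mex{0} = 1
g(9) = mex{0} = 1
g(10) = mex{0,1} = 2
g(11) = mex{0,1} = 2
g(12) = mex{0,1} = 2
g(13) = mex{1} = 0
So g(13) = 0.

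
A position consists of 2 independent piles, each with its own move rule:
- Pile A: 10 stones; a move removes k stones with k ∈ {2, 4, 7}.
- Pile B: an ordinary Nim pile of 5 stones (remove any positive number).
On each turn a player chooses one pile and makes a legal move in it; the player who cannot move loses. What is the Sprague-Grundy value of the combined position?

7

For pile A, compute g(0), g(1), … with moves {2, 4, 7}:
k:     0  1  2  3  4  5  6  7  8  9 10
g(k):  0  0  1  1  2  2  0  3  1  0  2
So g(10) = 2.
Pile B is a plain Nim pile of size 5, so its Grundy value is 5.
The value of a disjunctive sum is the nim-sum of the parts.
Combined value = 2 XOR 5 = 7.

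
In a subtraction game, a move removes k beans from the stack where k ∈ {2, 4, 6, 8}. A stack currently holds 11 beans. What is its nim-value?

0

Build the Grundy sequence with g(k) = mex{g(k−s) : s ∈ {2, 4, 6, 8}, s ≤ k}:
k:     0  1  2  3  4  5  6  7  8  9 10 11
g(k):  0  0  1  1  2  2  3  3  4  4  0  0
So g(11) = 0.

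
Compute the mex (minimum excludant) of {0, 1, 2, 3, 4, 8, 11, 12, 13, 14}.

The values 0, 1, 2, 3, 4 are all present; 5 is the first non-negative integer missing from the set.

5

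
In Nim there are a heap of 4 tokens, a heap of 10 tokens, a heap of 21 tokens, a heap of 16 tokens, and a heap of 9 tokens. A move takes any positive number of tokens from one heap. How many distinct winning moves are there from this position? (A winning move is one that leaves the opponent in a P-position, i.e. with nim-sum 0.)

1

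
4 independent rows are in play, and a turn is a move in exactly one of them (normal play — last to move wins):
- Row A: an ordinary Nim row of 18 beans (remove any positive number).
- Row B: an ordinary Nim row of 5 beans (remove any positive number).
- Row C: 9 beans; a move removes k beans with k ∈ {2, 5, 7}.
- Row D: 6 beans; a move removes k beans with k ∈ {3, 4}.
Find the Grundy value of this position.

Row A is a plain Nim row of size 18, so its Grundy value is 18.
Row B is a plain Nim row of size 5, so its Grundy value is 5.
For row C, compute g(0), g(1), … with moves {2, 5, 7}:
k:     0  1  2  3  4  5  6  7  8  9
g(k):  0  0  1  1  0  2  1  3  2  2
So g(9) = 2.
Grundy values for row D (subtraction set {3, 4}):
g(0) = mex{} = 0
g(1) = mex{} = 0
g(2) = mex{} = 0
g(3) = mex{0} = 1
g(4) = mex{0} = 1
g(5) = mex{0} = 1
g(6) = mex{0,1} = 2
So g(6) = 2.
By the Sprague-Grundy theorem, the Grundy value of a sum of independent games is the XOR of the component values.
Combined value = 18 XOR 5 XOR 2 XOR 2 = 23.

23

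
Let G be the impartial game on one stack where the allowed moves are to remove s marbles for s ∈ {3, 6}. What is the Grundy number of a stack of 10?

Compute g(0), g(1), … for moves {3, 6}:
k:     0  1  2  3  4  5  6  7  8  9 10
g(k):  0  0  0  1  1  1  2  2  2  0  0
So g(10) = 0.

0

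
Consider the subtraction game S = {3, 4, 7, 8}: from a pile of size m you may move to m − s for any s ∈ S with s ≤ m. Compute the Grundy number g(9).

Build the Grundy sequence with g(k) = mex{g(k−s) : s ∈ {3, 4, 7, 8}, s ≤ k}:
k:     0  1  2  3  4  5  6  7  8  9
g(k):  0  0  0  1  1  1  2  2  2  3
So g(9) = 3.

3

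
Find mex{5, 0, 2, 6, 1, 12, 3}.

4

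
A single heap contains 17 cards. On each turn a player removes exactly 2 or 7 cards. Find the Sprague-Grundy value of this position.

Build the Grundy sequence with g(k) = mex{g(k−s) : s ∈ {2, 7}, s ≤ k}:
k:     0  1  2  3  4  5  6  7  8  9 10 11 12 13 14 15 16 17
g(k):  0  0  1  1  0  0  1  1  2  0  0  1  1  0  0  1  1  2
So g(17) = 2.

2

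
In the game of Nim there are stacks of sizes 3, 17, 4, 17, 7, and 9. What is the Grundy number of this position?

9

Compute the nim-sum pairwise:
3 XOR 17 = 18
18 XOR 4 = 22
22 XOR 17 = 7
7 XOR 7 = 0
0 XOR 9 = 9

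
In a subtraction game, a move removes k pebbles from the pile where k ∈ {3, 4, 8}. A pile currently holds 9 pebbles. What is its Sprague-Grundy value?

3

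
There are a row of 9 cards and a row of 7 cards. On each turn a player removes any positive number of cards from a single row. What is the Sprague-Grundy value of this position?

Write each in binary and XOR column by column:
  1001  (9)
  0111  (7)
  ----
  1110  (14)

14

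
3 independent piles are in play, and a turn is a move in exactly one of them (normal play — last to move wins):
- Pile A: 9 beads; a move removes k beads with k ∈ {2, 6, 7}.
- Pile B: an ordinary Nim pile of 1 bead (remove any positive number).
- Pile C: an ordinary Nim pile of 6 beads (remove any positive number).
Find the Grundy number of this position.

Grundy values for pile A (subtraction set {2, 6, 7}):
g(0) = mex{} = 0
g(1) = mex{} = 0
g(2) = mex{0} = 1
g(3) = mex{0} = 1
g(4) = mex{1} = 0
g(5) = mex{1} = 0
g(6) = mex{0} = 1
g(7) = mex{0} = 1
g(8) = mex{0,1} = 2
g(9) = mex{1} = 0
So g(9) = 0.
Pile B is a plain Nim pile of size 1, so its Grundy value is 1.
Pile C is a plain Nim pile of size 6, so its Grundy value is 6.
By the Sprague-Grundy theorem, the Grundy value of a sum of independent games is the XOR of the component values.
Combined value = 0 XOR 1 XOR 6 = 7.

7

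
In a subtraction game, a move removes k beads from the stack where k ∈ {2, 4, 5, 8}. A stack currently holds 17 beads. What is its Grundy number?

2

Build the Grundy sequence with g(k) = mex{g(k−s) : s ∈ {2, 4, 5, 8}, s ≤ k}:
k:     0  1  2  3  4  5  6  7  8  9 10 11 12 13 14 15 16 17
g(k):  0  0  1  1  2  2  3  0  4  1  0  2  1  0  2  1  0  2
So g(17) = 2.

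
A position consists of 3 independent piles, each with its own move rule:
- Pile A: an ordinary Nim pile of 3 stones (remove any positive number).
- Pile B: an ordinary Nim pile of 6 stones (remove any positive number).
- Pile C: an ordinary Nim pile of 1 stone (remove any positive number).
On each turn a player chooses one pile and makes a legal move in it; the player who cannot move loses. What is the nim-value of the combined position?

4

Pile A is a plain Nim pile of size 3, so its Grundy value is 3.
Pile B is a plain Nim pile of size 6, so its Grundy value is 6.
Pile C is a plain Nim pile of size 1, so its Grundy value is 1.
By the Sprague-Grundy theorem, the Grundy value of a sum of independent games is the XOR of the component values.
Combined value = 3 ⊕ 6 ⊕ 1 = 4.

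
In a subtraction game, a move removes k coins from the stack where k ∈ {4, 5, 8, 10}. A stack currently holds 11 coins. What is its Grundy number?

2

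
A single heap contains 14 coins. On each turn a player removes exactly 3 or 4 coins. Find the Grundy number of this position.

0

Grundy values for subtraction set {3, 4}:
g(0) = mex{} = 0
g(1) = mex{} = 0
g(2) = mex{} = 0
g(3) = mex{0} = 1
g(4) = mex{0} = 1
g(5) = mex{0} = 1
g(6) = mex{0,1} = 2
g(7) = mex{1} = 0
g(8) = mex{1} = 0
g(9) = mex{1,2} = 0
g(10) = mex{0,2} = 1
g(11) = mex{0} = 1
g(12) = mex{0} = 1
g(13) = mex{0,1} = 2
g(14) = mex{1} = 0
So g(14) = 0.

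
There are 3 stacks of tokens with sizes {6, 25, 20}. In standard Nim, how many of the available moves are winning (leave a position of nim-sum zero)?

Nim-sum: 6 ^ 25 ^ 20 = 11.
The overall nim-sum is X = 11. A stack of size p has a winning move iff p XOR X < p (reduce it to p XOR X).
  6: 6 XOR 11 = 13 ≥ 6 — no move.
  25: 25 XOR 11 = 18 < 25 — winning move (to 18).
  20: 20 XOR 11 = 31 ≥ 20 — no move.
That gives 1 winning move.

1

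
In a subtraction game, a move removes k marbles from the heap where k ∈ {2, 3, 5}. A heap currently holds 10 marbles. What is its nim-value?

1

Build the Grundy sequence with g(k) = mex{g(k−s) : s ∈ {2, 3, 5}, s ≤ k}:
k:     0  1  2  3  4  5  6  7  8  9 10
g(k):  0  0  1  1  2  2  3  0  0  1  1
So g(10) = 1.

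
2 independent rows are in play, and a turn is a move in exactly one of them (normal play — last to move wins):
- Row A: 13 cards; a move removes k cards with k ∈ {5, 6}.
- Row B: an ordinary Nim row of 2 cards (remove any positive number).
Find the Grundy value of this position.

Build the Grundy sequence for row A with g(k) = mex{g(k−s) : s ∈ {5, 6}, s ≤ k}:
k:     0  1  2  3  4  5  6  7  8  9 10 11 12 13
g(k):  0  0  0  0  0  1  1  1  1  1  2  0  0  0
So g(13) = 0.
Row B is a plain Nim row of size 2, so its Grundy value is 2.
By the Sprague-Grundy theorem, the Grundy value of a sum of independent games is the XOR of the component values.
Combined value = 0 XOR 2 = 2.

2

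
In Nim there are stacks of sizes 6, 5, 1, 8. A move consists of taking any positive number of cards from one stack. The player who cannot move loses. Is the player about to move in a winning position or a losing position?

Write each in binary and XOR column by column:
  0110  (6)
  0101  (5)
  0001  (1)
  1000  (8)
  ----
  1010  (10)
The nim-sum is 10 ≠ 0, so this is an N-position: the player to move can win.

Winning position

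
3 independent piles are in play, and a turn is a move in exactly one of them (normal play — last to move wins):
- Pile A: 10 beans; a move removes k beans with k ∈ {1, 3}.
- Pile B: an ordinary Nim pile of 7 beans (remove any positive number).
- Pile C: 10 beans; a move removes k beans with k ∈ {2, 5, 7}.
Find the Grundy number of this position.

Build the Grundy sequence for pile A with g(k) = mex{g(k−s) : s ∈ {1, 3}, s ≤ k}:
g(0) = mex{} = 0
g(1) = mex{0} = 1
g(2) = mex{1} = 0
g(3) = mex{0} = 1
g(4) = mex{1} = 0
g(5) = mex{0} = 1
g(6) = mex{1} = 0
g(7) = mex{0} = 1
g(8) = mex{1} = 0
g(9) = mex{0} = 1
g(10) = mex{1} = 0
So g(10) = 0.
Pile B is a plain Nim pile of size 7, so its Grundy value is 7.
For pile C, compute g(0), g(1), … with moves {2, 5, 7}:
g(0) = mex{} = 0
g(1) = mex{} = 0
g(2) = mex{0} = 1
g(3) = mex{0} = 1
g(4) = mex{1} = 0
g(5) = mex{0,1} = 2
g(6) = mex{0} = 1
g(7) = mex{0,1,2} = 3
g(8) = mex{0,1} = 2
g(9) = mex{0,1,3} = 2
g(10) = mex{1,2} = 0
So g(10) = 0.
By the Sprague-Grundy theorem, the Grundy value of a sum of independent games is the XOR of the component values.
Combined value = 0 XOR 7 XOR 0 = 7.

7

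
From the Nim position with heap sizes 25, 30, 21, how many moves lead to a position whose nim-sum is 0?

3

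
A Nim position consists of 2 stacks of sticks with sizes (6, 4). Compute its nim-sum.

Nim-sum: 6 ^ 4 = 2.

2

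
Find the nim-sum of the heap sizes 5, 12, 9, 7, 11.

12

Bitwise XOR of the heap sizes:
  0101  (5)
  1100  (12)
  1001  (9)
  0111  (7)
  1011  (11)
  ----
  1100  (12)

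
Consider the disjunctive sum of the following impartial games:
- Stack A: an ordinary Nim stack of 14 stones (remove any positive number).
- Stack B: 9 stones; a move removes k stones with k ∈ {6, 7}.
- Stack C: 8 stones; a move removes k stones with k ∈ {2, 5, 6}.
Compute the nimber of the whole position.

15

Stack A is a plain Nim stack of size 14, so its Grundy value is 14.
Grundy values for stack B (subtraction set {6, 7}):
k:     0  1  2  3  4  5  6  7  8  9
g(k):  0  0  0  0  0  0  1  1  1  1
So g(9) = 1.
For stack C, compute g(0), g(1), … with moves {2, 5, 6}:
g(0) = mex{} = 0
g(1) = mex{} = 0
g(2) = mex{0} = 1
g(3) = mex{0} = 1
g(4) = mex{1} = 0
g(5) = mex{0,1} = 2
g(6) = mex{0} = 1
g(7) = mex{0,1,2} = 3
g(8) = mex{1} = 0
So g(8) = 0.
The value of a disjunctive sum is the nim-sum of the parts.
Combined value = 14 XOR 1 XOR 0 = 15.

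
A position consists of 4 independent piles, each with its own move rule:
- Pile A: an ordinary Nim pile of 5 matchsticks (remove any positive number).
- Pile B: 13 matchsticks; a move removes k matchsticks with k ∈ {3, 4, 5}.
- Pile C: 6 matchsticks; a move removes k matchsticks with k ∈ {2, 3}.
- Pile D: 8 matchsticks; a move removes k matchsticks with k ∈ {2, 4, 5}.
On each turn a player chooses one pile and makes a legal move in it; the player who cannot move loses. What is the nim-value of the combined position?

4

Pile A is a plain Nim pile of size 5, so its Grundy value is 5.
Build the Grundy sequence for pile B with g(k) = mex{g(k−s) : s ∈ {3, 4, 5}, s ≤ k}:
g(0) = mex{} = 0
g(1) = mex{} = 0
g(2) = mex{} = 0
g(3) = mex{0} = 1
g(4) = mex{0} = 1
g(5) = mex{0} = 1
g(6) = mex{0,1} = 2
g(7) = mex{0,1} = 2
g(8) = mex{1} = 0
g(9) = mex{1,2} = 0
g(10) = mex{1,2} = 0
g(11) = mex{0,2} = 1
g(12) = mex{0,2} = 1
g(13) = mex{0} = 1
So g(13) = 1.
Grundy values for pile C (subtraction set {2, 3}):
g(0) = mex{} = 0
g(1) = mex{} = 0
g(2) = mex{0} = 1
g(3) = mex{0} = 1
g(4) = mex{0,1} = 2
g(5) = mex{1} = 0
g(6) = mex{1,2} = 0
So g(6) = 0.
For pile D, compute g(0), g(1), … with moves {2, 4, 5}:
k:     0  1  2  3  4  5  6  7  8
g(k):  0  0  1  1  2  2  3  0  0
So g(8) = 0.
By the Sprague-Grundy theorem, the Grundy value of a sum of independent games is the XOR of the component values.
Combined value = 5 ⊕ 1 ⊕ 0 ⊕ 0 = 4.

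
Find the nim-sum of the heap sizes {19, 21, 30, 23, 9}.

6

Compute the nim-sum pairwise:
19 ⊕ 21 = 6
6 ⊕ 30 = 24
24 ⊕ 23 = 15
15 ⊕ 9 = 6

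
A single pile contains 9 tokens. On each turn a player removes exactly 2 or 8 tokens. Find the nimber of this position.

Build the Grundy sequence with g(k) = mex{g(k−s) : s ∈ {2, 8}, s ≤ k}:
g(0) = mex{} = 0
g(1) = mex{} = 0
g(2) = mex{0} = 1
g(3) = mex{0} = 1
g(4) = mex{1} = 0
g(5) = mex{1} = 0
g(6) = mex{0} = 1
g(7) = mex{0} = 1
g(8) = mex{0,1} = 2
g(9) = mex{0,1} = 2
So g(9) = 2.

2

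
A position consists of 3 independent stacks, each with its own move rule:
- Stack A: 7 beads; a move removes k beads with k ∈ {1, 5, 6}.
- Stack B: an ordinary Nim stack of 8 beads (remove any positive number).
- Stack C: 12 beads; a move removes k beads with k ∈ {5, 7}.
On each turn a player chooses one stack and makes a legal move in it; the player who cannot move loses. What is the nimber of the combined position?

For stack A, compute g(0), g(1), … with moves {1, 5, 6}:
k:     0  1  2  3  4  5  6  7
g(k):  0  1  0  1  0  1  2  3
So g(7) = 3.
Stack B is a plain Nim stack of size 8, so its Grundy value is 8.
Grundy values for stack C (subtraction set {5, 7}):
k:     0  1  2  3  4  5  6  7  8  9 10 11 12
g(k):  0  0  0  0  0  1  1  1  1  1  2  2  0
So g(12) = 0.
The value of a disjunctive sum is the nim-sum of the parts.
Combined value = 3 XOR 8 XOR 0 = 11.

11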